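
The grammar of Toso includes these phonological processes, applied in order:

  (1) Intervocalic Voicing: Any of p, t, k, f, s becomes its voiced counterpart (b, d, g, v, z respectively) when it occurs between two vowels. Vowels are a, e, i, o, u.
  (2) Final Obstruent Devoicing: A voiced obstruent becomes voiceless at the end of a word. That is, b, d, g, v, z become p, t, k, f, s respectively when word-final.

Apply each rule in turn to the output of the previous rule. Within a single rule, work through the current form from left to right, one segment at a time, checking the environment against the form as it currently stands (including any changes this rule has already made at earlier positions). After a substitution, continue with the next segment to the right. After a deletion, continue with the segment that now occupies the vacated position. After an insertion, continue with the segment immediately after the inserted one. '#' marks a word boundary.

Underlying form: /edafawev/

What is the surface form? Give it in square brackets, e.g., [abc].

[edavawef]

(1) Intervocalic Voicing: [edafawev] → [edavawev]
(2) Final Obstruent Devoicing: [edavawev] → [edavawef]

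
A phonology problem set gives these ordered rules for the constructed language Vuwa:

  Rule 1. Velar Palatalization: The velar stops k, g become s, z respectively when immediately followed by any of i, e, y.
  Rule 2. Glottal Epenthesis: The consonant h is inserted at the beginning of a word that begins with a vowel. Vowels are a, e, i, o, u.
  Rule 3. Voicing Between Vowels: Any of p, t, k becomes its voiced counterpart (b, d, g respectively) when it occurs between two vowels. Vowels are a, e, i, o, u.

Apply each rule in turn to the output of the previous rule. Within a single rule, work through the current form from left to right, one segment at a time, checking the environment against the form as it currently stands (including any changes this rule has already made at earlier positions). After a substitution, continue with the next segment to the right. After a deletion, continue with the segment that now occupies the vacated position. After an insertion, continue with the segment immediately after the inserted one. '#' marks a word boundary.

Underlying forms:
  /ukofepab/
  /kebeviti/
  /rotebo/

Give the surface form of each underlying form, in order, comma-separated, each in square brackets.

[hugofebab], [sebevidi], [rodebo]

/ukofepab/:
  Rule 1 Velar Palatalization: no change — [ukofepab]
  Rule 2 Glottal Epenthesis: [ukofepab] → [hukofepab]
  Rule 3 Voicing Between Vowels: [hukofepab] → [hugofebab]
/kebeviti/:
  Rule 1 Velar Palatalization: [kebeviti] → [sebeviti]
  Rule 2 Glottal Epenthesis: no change — [sebeviti]
  Rule 3 Voicing Between Vowels: [sebeviti] → [sebevidi]
/rotebo/:
  Rule 1 Velar Palatalization: no change — [rotebo]
  Rule 2 Glottal Epenthesis: no change — [rotebo]
  Rule 3 Voicing Between Vowels: [rotebo] → [rodebo]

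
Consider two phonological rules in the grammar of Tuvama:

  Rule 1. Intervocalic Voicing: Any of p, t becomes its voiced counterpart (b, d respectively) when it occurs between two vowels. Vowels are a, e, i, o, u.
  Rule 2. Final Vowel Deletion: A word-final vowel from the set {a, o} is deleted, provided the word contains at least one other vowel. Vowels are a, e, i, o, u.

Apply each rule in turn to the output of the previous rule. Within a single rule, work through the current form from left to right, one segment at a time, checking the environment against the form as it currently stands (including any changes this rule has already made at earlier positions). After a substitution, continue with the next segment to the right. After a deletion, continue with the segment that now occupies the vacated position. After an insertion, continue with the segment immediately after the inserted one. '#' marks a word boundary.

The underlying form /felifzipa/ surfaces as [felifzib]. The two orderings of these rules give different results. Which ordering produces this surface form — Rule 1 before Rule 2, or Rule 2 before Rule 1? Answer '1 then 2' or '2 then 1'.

Order 1 then 2:
  1 Intervocalic Voicing: [felifzipa] → [felifziba]
  2 Final Vowel Deletion: [felifziba] → [felifzib]
  result: [felifzib]
Order 2 then 1:
  2 Final Vowel Deletion: [felifzipa] → [felifzip]
  1 Intervocalic Voicing: no change — [felifzip]
  result: [felifzip]

1 then 2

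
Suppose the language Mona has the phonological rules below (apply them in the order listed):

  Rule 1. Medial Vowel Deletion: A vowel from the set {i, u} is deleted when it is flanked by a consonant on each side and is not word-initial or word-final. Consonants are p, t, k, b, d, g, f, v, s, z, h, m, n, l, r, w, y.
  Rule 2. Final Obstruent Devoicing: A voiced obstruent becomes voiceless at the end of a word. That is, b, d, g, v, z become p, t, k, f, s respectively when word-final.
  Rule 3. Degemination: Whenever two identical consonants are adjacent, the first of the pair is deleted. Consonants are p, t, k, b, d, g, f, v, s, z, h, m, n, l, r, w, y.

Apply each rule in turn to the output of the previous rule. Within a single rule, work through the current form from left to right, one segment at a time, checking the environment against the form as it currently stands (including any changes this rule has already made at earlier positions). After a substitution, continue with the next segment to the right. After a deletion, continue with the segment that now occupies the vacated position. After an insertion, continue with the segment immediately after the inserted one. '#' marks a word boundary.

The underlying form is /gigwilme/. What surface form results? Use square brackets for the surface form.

[gwlme]

Rule 1 Medial Vowel Deletion: [gigwilme] → [ggwlme]
Rule 2 Final Obstruent Devoicing: no change — [ggwlme]
Rule 3 Degemination: [ggwlme] → [gwlme]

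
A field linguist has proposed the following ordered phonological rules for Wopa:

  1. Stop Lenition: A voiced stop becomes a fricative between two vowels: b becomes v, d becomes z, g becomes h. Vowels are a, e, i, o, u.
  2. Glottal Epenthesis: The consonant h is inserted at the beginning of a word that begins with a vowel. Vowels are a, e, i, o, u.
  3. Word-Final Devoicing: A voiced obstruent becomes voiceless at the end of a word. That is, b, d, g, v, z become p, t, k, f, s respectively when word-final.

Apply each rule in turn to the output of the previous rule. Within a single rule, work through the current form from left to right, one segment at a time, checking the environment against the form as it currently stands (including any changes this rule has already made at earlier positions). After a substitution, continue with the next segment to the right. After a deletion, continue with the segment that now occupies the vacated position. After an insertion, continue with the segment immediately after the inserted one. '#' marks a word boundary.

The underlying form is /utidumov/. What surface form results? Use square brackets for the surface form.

1 Stop Lenition: [utidumov] → [utizumov]
2 Glottal Epenthesis: [utizumov] → [hutizumov]
3 Word-Final Devoicing: [hutizumov] → [hutizumof]

[hutizumof]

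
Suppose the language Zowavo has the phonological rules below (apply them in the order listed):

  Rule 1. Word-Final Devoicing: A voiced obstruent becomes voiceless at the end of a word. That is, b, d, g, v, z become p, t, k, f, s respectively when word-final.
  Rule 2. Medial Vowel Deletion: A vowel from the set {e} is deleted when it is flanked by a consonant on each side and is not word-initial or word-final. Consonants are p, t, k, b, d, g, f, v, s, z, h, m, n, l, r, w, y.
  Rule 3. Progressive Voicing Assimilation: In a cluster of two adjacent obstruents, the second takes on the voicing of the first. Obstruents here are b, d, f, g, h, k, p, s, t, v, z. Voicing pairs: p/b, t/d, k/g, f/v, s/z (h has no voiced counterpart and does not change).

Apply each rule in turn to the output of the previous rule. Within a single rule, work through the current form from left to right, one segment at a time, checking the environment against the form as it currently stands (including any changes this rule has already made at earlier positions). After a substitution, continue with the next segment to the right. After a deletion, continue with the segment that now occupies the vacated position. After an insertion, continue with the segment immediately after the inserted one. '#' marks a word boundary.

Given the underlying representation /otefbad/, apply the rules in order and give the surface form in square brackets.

[otfpat]

Rule 1 Word-Final Devoicing: [otefbad] → [otefbat]
Rule 2 Medial Vowel Deletion: [otefbat] → [otfbat]
Rule 3 Progressive Voicing Assimilation: [otfbat] → [otfpat]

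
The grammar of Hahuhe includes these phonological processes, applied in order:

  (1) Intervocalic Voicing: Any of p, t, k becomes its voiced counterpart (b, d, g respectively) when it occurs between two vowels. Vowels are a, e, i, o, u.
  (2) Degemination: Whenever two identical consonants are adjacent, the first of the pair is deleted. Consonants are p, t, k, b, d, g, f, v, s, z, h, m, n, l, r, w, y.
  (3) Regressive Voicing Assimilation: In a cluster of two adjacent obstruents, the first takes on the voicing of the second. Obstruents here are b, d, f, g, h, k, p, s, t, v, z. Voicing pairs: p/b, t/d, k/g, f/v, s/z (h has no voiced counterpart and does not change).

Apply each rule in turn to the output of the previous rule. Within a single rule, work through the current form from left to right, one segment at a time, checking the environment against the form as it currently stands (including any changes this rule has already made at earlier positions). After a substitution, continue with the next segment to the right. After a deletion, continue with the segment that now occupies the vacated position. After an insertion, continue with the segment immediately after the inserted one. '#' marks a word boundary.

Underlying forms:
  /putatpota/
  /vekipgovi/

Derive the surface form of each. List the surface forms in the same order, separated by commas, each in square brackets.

/putatpota/:
  (1) Intervocalic Voicing: [putatpota] → [pudatpoda]
  (2) Degemination: no change — [pudatpoda]
  (3) Regressive Voicing Assimilation: no change — [pudatpoda]
/vekipgovi/:
  (1) Intervocalic Voicing: [vekipgovi] → [vegipgovi]
  (2) Degemination: no change — [vegipgovi]
  (3) Regressive Voicing Assimilation: [vegipgovi] → [vegibgovi]

[pudatpoda], [vegibgovi]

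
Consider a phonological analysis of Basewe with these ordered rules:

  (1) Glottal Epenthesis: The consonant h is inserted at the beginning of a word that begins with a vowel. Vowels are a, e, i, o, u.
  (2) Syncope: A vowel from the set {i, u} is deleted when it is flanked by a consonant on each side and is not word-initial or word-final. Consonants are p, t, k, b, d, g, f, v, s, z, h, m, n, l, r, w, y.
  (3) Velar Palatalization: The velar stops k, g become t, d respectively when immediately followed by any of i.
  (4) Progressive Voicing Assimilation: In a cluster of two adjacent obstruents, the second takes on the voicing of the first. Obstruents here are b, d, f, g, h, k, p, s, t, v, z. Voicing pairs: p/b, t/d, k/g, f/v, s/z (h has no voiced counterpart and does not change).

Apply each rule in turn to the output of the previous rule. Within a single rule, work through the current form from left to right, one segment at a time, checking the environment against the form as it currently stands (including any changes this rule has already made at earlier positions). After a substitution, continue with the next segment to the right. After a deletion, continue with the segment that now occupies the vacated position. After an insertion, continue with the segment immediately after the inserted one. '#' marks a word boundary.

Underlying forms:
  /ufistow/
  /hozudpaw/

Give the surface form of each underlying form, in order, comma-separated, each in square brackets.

[hfstow], [hozdbaw]

/ufistow/:
  (1) Glottal Epenthesis: [ufistow] → [hufistow]
  (2) Syncope: [hufistow] → [hfstow]
  (3) Velar Palatalization: no change — [hfstow]
  (4) Progressive Voicing Assimilation: no change — [hfstow]
/hozudpaw/:
  (1) Glottal Epenthesis: no change — [hozudpaw]
  (2) Syncope: [hozudpaw] → [hozdpaw]
  (3) Velar Palatalization: no change — [hozdpaw]
  (4) Progressive Voicing Assimilation: [hozdpaw] → [hozdbaw]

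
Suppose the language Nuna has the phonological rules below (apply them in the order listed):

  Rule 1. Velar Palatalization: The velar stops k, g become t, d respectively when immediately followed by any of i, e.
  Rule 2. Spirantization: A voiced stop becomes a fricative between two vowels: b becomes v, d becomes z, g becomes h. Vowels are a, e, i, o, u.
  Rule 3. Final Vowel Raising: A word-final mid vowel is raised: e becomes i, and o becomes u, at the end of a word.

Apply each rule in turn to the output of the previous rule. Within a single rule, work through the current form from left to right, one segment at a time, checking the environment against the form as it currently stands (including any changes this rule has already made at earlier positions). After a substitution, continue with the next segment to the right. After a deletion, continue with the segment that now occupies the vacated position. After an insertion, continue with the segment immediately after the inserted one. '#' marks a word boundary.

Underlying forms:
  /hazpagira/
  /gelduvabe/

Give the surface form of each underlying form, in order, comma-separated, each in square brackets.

[hazpazira], [delduvavi]

/hazpagira/:
  Rule 1 Velar Palatalization: [hazpagira] → [hazpadira]
  Rule 2 Spirantization: [hazpadira] → [hazpazira]
  Rule 3 Final Vowel Raising: no change — [hazpazira]
/gelduvabe/:
  Rule 1 Velar Palatalization: [gelduvabe] → [delduvabe]
  Rule 2 Spirantization: [delduvabe] → [delduvave]
  Rule 3 Final Vowel Raising: [delduvave] → [delduvavi]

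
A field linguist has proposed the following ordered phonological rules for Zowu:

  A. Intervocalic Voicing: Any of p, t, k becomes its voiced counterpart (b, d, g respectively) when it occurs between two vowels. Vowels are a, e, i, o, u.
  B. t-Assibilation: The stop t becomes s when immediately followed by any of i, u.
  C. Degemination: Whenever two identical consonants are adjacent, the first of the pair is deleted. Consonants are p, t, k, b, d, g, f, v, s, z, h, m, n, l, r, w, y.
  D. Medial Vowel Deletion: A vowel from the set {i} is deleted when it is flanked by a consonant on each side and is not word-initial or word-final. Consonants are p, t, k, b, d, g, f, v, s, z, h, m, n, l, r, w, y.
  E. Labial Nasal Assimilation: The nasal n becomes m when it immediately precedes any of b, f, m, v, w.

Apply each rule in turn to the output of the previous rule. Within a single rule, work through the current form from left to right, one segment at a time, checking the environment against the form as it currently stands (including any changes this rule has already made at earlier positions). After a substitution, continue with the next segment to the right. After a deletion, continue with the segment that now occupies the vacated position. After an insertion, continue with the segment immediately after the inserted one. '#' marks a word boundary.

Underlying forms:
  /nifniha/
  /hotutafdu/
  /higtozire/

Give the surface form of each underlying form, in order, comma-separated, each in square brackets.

/nifniha/:
  A Intervocalic Voicing: no change — [nifniha]
  B t-Assibilation: no change — [nifniha]
  C Degemination: no change — [nifniha]
  D Medial Vowel Deletion: [nifniha] → [nfnha]
  E Labial Nasal Assimilation: [nfnha] → [mfnha]
/hotutafdu/:
  A Intervocalic Voicing: [hotutafdu] → [hodudafdu]
  B t-Assibilation: no change — [hodudafdu]
  C Degemination: no change — [hodudafdu]
  D Medial Vowel Deletion: no change — [hodudafdu]
  E Labial Nasal Assimilation: no change — [hodudafdu]
/higtozire/:
  A Intervocalic Voicing: no change — [higtozire]
  B t-Assibilation: no change — [higtozire]
  C Degemination: no change — [higtozire]
  D Medial Vowel Deletion: [higtozire] → [hgtozre]
  E Labial Nasal Assimilation: no change — [hgtozre]

[mfnha], [hodudafdu], [hgtozre]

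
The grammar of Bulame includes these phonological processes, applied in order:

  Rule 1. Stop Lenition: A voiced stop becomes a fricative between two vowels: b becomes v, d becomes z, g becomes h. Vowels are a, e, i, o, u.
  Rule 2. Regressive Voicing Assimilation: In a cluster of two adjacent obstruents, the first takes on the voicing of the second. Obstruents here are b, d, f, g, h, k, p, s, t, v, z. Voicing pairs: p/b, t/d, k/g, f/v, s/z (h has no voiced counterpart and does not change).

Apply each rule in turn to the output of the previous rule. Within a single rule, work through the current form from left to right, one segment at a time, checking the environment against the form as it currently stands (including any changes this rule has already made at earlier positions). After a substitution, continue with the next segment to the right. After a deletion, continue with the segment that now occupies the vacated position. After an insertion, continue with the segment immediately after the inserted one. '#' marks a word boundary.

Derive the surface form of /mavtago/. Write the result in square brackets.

[maftaho]

Rule 1 Stop Lenition: [mavtago] → [mavtaho]
Rule 2 Regressive Voicing Assimilation: [mavtaho] → [maftaho]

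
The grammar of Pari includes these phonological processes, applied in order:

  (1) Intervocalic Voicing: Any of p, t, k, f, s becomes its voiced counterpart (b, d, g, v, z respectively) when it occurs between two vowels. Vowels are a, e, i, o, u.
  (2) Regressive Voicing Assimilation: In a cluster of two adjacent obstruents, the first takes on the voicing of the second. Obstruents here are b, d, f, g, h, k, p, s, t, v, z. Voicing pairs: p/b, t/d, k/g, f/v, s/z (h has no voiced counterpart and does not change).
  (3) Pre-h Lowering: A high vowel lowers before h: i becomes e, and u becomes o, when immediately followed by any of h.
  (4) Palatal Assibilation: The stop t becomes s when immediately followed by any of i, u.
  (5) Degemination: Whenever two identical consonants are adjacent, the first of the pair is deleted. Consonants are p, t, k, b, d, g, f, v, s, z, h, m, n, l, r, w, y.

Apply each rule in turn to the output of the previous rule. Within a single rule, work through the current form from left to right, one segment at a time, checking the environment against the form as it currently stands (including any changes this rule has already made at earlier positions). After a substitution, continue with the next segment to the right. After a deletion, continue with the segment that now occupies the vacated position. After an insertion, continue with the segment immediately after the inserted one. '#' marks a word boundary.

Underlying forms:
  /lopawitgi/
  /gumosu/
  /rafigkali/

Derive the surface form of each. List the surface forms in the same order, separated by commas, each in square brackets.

[lobawidgi], [gumozu], [ravikali]

/lopawitgi/:
  (1) Intervocalic Voicing: [lopawitgi] → [lobawitgi]
  (2) Regressive Voicing Assimilation: [lobawitgi] → [lobawidgi]
  (3) Pre-h Lowering: no change — [lobawidgi]
  (4) Palatal Assibilation: no change — [lobawidgi]
  (5) Degemination: no change — [lobawidgi]
/gumosu/:
  (1) Intervocalic Voicing: [gumosu] → [gumozu]
  (2) Regressive Voicing Assimilation: no change — [gumozu]
  (3) Pre-h Lowering: no change — [gumozu]
  (4) Palatal Assibilation: no change — [gumozu]
  (5) Degemination: no change — [gumozu]
/rafigkali/:
  (1) Intervocalic Voicing: [rafigkali] → [ravigkali]
  (2) Regressive Voicing Assimilation: [ravigkali] → [ravikkali]
  (3) Pre-h Lowering: no change — [ravikkali]
  (4) Palatal Assibilation: no change — [ravikkali]
  (5) Degemination: [ravikkali] → [ravikali]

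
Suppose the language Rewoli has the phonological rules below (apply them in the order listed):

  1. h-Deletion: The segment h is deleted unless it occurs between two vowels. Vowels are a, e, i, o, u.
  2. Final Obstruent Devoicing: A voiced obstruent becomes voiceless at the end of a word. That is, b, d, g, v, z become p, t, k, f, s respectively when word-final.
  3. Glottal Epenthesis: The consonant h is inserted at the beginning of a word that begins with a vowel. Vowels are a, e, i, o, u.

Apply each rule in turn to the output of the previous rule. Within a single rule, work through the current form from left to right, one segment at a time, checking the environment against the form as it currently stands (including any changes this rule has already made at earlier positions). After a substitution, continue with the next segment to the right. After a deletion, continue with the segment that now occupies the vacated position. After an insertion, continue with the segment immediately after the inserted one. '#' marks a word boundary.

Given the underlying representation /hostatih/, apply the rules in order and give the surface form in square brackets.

1 h-Deletion: [hostatih] → [ostati]
2 Final Obstruent Devoicing: no change — [ostati]
3 Glottal Epenthesis: [ostati] → [hostati]

[hostati]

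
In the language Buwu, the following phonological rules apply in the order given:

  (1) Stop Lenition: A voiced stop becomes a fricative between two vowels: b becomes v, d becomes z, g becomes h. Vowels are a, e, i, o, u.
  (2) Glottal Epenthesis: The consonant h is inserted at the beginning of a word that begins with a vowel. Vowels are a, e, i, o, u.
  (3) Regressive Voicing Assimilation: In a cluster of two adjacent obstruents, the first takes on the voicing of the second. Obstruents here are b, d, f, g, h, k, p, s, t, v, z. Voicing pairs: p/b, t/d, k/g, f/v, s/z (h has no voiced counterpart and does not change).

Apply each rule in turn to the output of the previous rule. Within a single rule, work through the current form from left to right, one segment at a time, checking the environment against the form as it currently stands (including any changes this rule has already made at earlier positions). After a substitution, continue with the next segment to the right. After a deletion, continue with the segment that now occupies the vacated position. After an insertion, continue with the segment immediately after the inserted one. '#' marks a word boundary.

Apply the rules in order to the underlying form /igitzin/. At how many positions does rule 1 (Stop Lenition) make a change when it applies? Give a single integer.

(1) Stop Lenition: [igitzin] → [ihitzin]
(2) Glottal Epenthesis: [ihitzin] → [hihitzin]
(3) Regressive Voicing Assimilation: [hihitzin] → [hihidzin]
Rule 1 changed 1 position(s).

1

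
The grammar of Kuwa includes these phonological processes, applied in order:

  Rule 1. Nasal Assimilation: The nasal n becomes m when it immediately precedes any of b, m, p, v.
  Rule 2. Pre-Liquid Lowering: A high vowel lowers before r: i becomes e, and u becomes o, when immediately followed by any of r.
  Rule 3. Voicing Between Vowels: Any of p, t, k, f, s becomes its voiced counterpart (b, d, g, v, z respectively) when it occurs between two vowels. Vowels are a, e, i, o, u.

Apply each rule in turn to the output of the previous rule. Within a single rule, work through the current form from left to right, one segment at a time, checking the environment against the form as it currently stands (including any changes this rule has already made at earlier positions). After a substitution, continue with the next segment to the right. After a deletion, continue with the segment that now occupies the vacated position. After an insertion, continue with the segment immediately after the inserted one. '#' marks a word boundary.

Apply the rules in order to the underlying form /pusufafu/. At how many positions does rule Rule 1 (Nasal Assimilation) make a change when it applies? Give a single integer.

Rule 1 Nasal Assimilation: no change — [pusufafu]
Rule 2 Pre-Liquid Lowering: no change — [pusufafu]
Rule 3 Voicing Between Vowels: [pusufafu] → [puzuvavu]
Rule Rule 1 changed 0 position(s).

0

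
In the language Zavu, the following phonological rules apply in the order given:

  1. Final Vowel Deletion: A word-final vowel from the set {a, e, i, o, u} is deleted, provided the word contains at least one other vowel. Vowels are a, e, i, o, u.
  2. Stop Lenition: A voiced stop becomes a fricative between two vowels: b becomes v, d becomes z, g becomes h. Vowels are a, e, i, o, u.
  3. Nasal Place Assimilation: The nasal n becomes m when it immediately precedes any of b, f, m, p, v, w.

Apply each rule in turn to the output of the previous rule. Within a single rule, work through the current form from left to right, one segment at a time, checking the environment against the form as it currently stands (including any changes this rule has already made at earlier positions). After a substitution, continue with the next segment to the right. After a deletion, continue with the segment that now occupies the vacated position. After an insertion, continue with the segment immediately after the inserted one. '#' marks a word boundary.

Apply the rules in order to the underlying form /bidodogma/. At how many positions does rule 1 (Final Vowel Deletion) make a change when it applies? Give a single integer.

1

1 Final Vowel Deletion: [bidodogma] → [bidodogm]
2 Stop Lenition: [bidodogm] → [bizozogm]
3 Nasal Place Assimilation: no change — [bizozogm]
Rule 1 changed 1 position(s).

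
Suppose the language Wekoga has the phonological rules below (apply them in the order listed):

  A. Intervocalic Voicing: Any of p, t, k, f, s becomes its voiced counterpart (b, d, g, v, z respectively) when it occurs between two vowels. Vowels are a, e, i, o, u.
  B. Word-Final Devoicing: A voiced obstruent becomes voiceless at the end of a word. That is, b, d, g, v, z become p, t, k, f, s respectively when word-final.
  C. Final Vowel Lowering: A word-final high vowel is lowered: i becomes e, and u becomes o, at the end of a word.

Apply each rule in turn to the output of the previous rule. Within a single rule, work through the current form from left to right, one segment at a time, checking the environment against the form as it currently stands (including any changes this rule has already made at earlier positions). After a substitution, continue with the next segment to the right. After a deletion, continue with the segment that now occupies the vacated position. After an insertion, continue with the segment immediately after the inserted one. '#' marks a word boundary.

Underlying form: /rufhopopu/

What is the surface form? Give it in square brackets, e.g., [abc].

A Intervocalic Voicing: [rufhopopu] → [rufhobobu]
B Word-Final Devoicing: no change — [rufhobobu]
C Final Vowel Lowering: [rufhobobu] → [rufhobobo]

[rufhobobo]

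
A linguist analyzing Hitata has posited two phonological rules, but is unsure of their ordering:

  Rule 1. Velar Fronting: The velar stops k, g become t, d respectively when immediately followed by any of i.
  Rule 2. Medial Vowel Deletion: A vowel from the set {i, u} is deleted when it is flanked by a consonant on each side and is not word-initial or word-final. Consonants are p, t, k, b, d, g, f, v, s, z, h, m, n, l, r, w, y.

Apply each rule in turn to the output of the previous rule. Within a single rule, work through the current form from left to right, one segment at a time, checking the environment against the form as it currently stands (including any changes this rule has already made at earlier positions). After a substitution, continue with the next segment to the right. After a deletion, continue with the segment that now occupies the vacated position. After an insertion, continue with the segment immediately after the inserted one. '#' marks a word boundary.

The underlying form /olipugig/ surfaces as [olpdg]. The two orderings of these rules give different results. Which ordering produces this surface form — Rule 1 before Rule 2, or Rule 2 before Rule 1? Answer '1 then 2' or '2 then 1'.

Order 1 then 2:
  1 Velar Fronting: [olipugig] → [olipudig]
  2 Medial Vowel Deletion: [olipudig] → [olpdg]
  result: [olpdg]
Order 2 then 1:
  2 Medial Vowel Deletion: [olipugig] → [olpgg]
  1 Velar Fronting: no change — [olpgg]
  result: [olpgg]

1 then 2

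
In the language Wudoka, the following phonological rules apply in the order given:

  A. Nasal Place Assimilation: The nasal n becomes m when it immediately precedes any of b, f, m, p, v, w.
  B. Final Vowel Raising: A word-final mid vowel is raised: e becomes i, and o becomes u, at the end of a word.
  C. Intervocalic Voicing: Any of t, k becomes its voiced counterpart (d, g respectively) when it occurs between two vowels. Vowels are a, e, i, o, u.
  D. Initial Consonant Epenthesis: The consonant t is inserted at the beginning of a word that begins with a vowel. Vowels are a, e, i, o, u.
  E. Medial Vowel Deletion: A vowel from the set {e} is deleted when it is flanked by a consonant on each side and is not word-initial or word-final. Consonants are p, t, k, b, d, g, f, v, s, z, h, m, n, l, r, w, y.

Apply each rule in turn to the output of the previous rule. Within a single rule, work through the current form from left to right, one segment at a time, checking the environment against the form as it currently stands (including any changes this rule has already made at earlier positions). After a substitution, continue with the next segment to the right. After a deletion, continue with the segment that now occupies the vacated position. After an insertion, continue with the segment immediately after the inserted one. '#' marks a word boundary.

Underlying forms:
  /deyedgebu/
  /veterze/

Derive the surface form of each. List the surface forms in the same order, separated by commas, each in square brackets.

[dydgbu], [vdrzi]

/deyedgebu/:
  A Nasal Place Assimilation: no change — [deyedgebu]
  B Final Vowel Raising: no change — [deyedgebu]
  C Intervocalic Voicing: no change — [deyedgebu]
  D Initial Consonant Epenthesis: no change — [deyedgebu]
  E Medial Vowel Deletion: [deyedgebu] → [dydgbu]
/veterze/:
  A Nasal Place Assimilation: no change — [veterze]
  B Final Vowel Raising: [veterze] → [veterzi]
  C Intervocalic Voicing: [veterzi] → [vederzi]
  D Initial Consonant Epenthesis: no change — [vederzi]
  E Medial Vowel Deletion: [vederzi] → [vdrzi]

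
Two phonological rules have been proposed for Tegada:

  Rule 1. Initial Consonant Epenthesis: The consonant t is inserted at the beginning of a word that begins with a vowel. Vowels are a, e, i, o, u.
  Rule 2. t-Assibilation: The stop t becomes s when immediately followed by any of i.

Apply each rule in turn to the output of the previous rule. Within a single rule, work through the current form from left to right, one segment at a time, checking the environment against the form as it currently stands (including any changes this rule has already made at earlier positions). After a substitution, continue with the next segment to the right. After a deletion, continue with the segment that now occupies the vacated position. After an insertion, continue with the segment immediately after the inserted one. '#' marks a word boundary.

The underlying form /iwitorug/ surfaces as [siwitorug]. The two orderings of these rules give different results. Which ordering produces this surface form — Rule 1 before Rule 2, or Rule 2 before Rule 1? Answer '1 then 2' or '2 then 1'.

1 then 2

Order 1 then 2:
  1 Initial Consonant Epenthesis: [iwitorug] → [tiwitorug]
  2 t-Assibilation: [tiwitorug] → [siwitorug]
  result: [siwitorug]
Order 2 then 1:
  2 t-Assibilation: no change — [iwitorug]
  1 Initial Consonant Epenthesis: [iwitorug] → [tiwitorug]
  result: [tiwitorug]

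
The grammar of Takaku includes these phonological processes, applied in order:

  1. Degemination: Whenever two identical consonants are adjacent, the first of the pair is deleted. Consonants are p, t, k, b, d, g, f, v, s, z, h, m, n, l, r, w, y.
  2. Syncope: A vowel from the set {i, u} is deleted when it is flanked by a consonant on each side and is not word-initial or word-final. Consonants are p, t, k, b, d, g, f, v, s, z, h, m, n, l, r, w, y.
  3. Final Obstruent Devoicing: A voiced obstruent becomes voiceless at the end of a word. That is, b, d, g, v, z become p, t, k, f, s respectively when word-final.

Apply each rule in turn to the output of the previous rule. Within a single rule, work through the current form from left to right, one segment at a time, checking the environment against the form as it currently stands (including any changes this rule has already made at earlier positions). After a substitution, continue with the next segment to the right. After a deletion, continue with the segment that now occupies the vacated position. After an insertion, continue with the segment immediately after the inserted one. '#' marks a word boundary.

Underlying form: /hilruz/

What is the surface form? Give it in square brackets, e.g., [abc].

[hlrs]

1 Degemination: no change — [hilruz]
2 Syncope: [hilruz] → [hlrz]
3 Final Obstruent Devoicing: [hlrz] → [hlrs]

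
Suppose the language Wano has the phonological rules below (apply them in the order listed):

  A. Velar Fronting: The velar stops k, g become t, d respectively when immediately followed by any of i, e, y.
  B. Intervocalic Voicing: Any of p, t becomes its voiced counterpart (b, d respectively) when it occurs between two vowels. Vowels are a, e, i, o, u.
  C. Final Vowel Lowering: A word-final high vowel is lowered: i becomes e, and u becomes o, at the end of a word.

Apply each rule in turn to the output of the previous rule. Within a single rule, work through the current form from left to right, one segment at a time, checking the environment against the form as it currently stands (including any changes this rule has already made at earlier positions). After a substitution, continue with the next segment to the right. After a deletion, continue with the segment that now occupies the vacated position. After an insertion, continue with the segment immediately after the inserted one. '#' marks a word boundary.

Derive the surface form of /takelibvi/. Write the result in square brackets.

[tadelibve]

A Velar Fronting: [takelibvi] → [tatelibvi]
B Intervocalic Voicing: [tatelibvi] → [tadelibvi]
C Final Vowel Lowering: [tadelibvi] → [tadelibve]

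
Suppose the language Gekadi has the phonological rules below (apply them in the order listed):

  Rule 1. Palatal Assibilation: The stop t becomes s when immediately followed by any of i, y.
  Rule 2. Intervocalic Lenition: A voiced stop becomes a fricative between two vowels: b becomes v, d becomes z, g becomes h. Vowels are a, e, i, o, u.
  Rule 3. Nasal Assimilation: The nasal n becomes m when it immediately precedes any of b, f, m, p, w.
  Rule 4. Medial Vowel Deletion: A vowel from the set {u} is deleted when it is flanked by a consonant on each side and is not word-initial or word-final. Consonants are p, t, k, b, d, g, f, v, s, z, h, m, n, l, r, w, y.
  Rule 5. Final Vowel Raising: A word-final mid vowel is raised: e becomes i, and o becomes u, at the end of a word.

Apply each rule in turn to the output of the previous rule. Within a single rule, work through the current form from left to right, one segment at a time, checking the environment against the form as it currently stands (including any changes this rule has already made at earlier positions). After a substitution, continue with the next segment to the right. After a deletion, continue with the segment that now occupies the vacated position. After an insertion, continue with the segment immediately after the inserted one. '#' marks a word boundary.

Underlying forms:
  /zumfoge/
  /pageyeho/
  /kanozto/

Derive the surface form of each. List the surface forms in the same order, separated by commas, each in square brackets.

/zumfoge/:
  Rule 1 Palatal Assibilation: no change — [zumfoge]
  Rule 2 Intervocalic Lenition: [zumfoge] → [zumfohe]
  Rule 3 Nasal Assimilation: no change — [zumfohe]
  Rule 4 Medial Vowel Deletion: [zumfohe] → [zmfohe]
  Rule 5 Final Vowel Raising: [zmfohe] → [zmfohi]
/pageyeho/:
  Rule 1 Palatal Assibilation: no change — [pageyeho]
  Rule 2 Intervocalic Lenition: [pageyeho] → [paheyeho]
  Rule 3 Nasal Assimilation: no change — [paheyeho]
  Rule 4 Medial Vowel Deletion: no change — [paheyeho]
  Rule 5 Final Vowel Raising: [paheyeho] → [paheyehu]
/kanozto/:
  Rule 1 Palatal Assibilation: no change — [kanozto]
  Rule 2 Intervocalic Lenition: no change — [kanozto]
  Rule 3 Nasal Assimilation: no change — [kanozto]
  Rule 4 Medial Vowel Deletion: no change — [kanozto]
  Rule 5 Final Vowel Raising: [kanozto] → [kanoztu]

[zmfohi], [paheyehu], [kanoztu]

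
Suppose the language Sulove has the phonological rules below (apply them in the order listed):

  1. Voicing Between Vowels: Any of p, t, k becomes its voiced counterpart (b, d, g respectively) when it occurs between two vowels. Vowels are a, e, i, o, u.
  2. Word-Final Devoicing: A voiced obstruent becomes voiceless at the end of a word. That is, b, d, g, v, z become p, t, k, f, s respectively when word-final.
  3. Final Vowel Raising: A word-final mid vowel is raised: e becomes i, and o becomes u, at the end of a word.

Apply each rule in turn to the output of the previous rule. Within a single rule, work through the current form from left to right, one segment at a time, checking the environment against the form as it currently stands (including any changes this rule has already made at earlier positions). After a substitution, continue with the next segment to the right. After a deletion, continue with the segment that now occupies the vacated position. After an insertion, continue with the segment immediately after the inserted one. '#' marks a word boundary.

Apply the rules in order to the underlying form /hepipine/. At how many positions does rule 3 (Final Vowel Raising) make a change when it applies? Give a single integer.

1 Voicing Between Vowels: [hepipine] → [hebibine]
2 Word-Final Devoicing: no change — [hebibine]
3 Final Vowel Raising: [hebibine] → [hebibini]
Rule 3 changed 1 position(s).

1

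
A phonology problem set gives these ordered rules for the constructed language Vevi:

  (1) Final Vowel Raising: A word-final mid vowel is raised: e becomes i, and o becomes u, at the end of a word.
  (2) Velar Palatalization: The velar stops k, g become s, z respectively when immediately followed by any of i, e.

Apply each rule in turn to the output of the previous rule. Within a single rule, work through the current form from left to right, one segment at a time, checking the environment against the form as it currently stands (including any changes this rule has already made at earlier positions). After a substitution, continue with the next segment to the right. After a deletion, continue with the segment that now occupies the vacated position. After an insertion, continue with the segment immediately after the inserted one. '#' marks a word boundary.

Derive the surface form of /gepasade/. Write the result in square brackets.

(1) Final Vowel Raising: [gepasade] → [gepasadi]
(2) Velar Palatalization: [gepasadi] → [zepasadi]

[zepasadi]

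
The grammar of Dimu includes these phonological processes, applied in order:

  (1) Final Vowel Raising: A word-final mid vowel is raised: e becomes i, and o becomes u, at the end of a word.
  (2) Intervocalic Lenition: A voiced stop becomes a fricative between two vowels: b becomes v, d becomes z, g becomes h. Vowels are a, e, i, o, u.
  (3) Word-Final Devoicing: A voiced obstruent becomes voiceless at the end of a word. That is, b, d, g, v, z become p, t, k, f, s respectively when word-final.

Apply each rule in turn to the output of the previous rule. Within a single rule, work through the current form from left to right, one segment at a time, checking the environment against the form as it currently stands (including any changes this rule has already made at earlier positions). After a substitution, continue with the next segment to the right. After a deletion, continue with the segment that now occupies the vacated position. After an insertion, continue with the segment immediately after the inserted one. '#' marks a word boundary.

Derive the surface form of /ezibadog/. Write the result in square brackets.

[ezivazok]

(1) Final Vowel Raising: no change — [ezibadog]
(2) Intervocalic Lenition: [ezibadog] → [ezivazog]
(3) Word-Final Devoicing: [ezivazog] → [ezivazok]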